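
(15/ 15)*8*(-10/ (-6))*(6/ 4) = 20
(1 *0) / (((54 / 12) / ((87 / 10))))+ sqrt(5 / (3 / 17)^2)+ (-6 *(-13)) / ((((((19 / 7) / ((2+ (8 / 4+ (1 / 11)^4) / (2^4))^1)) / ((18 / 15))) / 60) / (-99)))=-435265.15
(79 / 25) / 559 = 0.01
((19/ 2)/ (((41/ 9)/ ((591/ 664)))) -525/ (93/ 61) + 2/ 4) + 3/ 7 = -341.57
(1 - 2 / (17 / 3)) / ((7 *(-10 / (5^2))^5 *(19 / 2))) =-34375 / 36176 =-0.95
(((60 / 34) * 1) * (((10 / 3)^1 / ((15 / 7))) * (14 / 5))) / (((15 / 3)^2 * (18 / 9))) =196 / 1275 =0.15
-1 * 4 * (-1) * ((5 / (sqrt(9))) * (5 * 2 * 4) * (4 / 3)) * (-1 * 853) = -2729600 / 9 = -303288.89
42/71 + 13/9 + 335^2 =71713076/639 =112227.04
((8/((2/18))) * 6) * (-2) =-864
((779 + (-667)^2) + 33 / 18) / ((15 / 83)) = 221943577 / 90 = 2466039.74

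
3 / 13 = 0.23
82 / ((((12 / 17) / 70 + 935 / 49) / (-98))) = -33469940 / 79517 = -420.92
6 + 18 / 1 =24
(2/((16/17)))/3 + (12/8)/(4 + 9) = 257/312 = 0.82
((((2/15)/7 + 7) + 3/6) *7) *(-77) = -121583/30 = -4052.77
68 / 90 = 34 / 45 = 0.76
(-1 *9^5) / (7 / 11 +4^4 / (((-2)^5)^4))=-295612416 / 3187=-92755.70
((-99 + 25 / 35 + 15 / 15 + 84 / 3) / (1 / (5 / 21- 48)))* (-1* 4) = -1945820 / 147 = -13236.87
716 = 716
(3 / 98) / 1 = 3 / 98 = 0.03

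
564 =564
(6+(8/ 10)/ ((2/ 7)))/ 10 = 22/ 25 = 0.88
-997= -997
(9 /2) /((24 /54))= 81 /8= 10.12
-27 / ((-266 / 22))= 297 / 133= 2.23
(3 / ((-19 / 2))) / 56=-3 / 532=-0.01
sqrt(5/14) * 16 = 8 * sqrt(70)/7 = 9.56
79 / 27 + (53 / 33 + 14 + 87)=31343 / 297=105.53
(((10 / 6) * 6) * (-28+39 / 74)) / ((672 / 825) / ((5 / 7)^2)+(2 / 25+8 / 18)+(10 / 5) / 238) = -129.02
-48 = -48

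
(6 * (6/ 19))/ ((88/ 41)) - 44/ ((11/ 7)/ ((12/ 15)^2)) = -178039/ 10450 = -17.04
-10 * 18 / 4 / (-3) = 15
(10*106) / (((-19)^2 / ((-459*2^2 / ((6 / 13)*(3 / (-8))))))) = 11244480 / 361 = 31148.14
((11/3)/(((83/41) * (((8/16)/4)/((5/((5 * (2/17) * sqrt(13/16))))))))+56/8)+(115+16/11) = 1358/11+122672 * sqrt(13)/3237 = 260.09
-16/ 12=-4/ 3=-1.33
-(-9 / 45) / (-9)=-1 / 45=-0.02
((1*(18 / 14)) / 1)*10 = 90 / 7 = 12.86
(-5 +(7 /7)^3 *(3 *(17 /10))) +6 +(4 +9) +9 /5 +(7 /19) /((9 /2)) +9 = 51269 /1710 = 29.98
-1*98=-98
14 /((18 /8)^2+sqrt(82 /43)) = 2.17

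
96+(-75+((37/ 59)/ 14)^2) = 14329165/ 682276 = 21.00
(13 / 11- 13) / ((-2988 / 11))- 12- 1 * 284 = -442159 / 1494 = -295.96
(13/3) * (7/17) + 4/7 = 841/357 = 2.36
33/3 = 11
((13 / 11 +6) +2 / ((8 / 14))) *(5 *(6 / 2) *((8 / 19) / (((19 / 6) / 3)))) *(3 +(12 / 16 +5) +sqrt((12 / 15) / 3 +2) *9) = 1425.26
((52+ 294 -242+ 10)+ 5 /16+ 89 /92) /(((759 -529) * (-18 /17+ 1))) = -721191 /84640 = -8.52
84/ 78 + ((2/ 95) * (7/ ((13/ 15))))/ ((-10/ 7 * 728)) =138299/ 128440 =1.08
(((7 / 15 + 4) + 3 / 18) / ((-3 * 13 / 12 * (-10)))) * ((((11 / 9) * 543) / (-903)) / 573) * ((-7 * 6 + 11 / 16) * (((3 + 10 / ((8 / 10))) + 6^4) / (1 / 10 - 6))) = -11158796429 / 6645103920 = -1.68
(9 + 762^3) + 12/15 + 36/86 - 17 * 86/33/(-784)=1230561691320277/2781240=442450738.28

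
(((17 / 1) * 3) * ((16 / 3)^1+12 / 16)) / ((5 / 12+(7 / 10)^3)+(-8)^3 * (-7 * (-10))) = -930750 / 107517721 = -0.01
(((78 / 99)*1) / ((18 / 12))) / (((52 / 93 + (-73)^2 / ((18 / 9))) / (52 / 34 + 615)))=33790744 / 278088261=0.12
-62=-62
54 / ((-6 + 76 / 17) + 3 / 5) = -4590 / 79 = -58.10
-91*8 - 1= -729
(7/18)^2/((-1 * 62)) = -49/20088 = -0.00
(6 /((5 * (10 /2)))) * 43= 258 /25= 10.32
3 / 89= 0.03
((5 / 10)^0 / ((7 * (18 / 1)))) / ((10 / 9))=1 / 140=0.01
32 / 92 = 8 / 23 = 0.35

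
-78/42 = -13/7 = -1.86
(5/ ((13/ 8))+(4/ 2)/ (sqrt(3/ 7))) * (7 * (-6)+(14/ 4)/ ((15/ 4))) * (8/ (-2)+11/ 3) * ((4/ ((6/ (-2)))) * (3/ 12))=-4928/ 351 - 1232 * sqrt(21)/ 405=-27.98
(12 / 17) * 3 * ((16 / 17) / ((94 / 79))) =22752 / 13583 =1.68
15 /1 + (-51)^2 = 2616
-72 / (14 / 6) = -30.86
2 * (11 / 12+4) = 59 / 6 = 9.83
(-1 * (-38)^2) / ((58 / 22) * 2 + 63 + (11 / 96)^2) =-146386944 / 6922547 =-21.15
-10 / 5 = -2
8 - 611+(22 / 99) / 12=-32561 / 54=-602.98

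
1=1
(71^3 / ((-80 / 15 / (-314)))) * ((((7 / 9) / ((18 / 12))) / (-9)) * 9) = -393344189 / 36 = -10926227.47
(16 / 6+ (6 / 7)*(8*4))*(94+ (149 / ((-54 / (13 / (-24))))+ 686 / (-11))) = 37312885 / 37422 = 997.08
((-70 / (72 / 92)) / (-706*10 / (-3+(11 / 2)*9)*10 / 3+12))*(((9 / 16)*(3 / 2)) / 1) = 673785 / 4411264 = 0.15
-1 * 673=-673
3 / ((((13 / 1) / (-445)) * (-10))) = 267 / 26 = 10.27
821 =821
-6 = -6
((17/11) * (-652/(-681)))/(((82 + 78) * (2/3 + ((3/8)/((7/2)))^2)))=271558/19913575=0.01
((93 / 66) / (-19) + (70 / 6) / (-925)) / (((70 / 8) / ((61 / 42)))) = -1227991 / 85256325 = -0.01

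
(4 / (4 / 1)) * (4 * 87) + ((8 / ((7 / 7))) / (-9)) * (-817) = 1074.22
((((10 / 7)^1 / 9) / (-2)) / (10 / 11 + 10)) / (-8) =11 / 12096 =0.00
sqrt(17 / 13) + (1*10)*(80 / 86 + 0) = sqrt(221) / 13 + 400 / 43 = 10.45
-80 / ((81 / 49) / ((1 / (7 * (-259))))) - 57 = -170749 / 2997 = -56.97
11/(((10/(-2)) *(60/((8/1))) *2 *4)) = -11/300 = -0.04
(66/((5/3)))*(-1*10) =-396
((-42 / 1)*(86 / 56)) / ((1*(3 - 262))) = 129 / 518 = 0.25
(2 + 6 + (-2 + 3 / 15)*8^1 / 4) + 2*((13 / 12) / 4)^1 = 593 / 120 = 4.94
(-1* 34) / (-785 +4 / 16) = 136 / 3139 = 0.04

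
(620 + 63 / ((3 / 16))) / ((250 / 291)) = 139098 / 125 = 1112.78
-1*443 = -443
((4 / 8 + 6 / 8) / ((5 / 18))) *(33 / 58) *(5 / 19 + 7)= 20493 / 1102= 18.60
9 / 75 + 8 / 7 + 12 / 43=1.54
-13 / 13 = -1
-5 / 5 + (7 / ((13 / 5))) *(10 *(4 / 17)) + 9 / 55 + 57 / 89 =6641061 / 1081795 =6.14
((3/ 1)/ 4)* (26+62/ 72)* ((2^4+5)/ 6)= 6769/ 96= 70.51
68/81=0.84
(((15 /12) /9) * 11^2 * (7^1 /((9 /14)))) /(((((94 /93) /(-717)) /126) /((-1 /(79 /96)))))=73798974480 /3713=19875834.76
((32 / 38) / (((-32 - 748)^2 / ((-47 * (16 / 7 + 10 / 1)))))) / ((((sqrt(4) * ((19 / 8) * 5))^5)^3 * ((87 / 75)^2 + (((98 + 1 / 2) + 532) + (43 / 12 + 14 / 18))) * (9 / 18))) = -34720515620864 / 5962565739898379572893763786099853515625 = -0.00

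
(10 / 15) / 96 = 1 / 144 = 0.01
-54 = -54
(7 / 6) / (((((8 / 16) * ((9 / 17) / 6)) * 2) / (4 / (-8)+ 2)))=119 / 6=19.83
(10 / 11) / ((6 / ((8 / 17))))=0.07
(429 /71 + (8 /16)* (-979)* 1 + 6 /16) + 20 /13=-3555723 /7384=-481.54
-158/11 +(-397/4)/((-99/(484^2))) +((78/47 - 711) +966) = 1093873079/4653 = 235089.85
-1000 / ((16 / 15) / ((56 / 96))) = -4375 / 8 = -546.88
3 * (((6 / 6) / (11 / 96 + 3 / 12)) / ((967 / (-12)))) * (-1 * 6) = 20736 / 33845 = 0.61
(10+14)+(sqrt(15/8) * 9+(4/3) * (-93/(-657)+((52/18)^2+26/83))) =9 * sqrt(30)/4+52612460/1472337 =48.06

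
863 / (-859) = -863 / 859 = -1.00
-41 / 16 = -2.56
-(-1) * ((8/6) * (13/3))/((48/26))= 169/54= 3.13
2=2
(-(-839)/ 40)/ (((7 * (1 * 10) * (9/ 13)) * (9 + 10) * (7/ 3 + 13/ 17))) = 185419/ 25216800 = 0.01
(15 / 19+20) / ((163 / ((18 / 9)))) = 790 / 3097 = 0.26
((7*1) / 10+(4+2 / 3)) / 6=161 / 180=0.89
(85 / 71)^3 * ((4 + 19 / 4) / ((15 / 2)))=4298875 / 2147466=2.00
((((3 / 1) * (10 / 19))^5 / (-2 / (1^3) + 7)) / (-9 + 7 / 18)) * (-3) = 52488000 / 76759069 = 0.68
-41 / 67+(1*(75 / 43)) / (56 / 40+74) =-639526 / 1086137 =-0.59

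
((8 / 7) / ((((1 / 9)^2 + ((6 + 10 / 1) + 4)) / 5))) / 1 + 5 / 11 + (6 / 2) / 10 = 1298201 / 1248170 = 1.04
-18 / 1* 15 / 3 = -90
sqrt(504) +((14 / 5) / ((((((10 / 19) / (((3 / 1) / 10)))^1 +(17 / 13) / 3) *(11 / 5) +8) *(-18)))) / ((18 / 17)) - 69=-176988311 / 2564622 +6 *sqrt(14)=-46.56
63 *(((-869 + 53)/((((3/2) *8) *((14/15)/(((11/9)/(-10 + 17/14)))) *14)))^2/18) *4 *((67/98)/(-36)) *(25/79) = -1464326875/33205991553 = -0.04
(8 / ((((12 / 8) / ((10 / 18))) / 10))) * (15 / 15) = 800 / 27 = 29.63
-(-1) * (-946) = -946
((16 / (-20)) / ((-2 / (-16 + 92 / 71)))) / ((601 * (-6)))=348 / 213355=0.00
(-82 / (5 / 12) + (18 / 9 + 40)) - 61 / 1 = -1079 / 5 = -215.80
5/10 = 1/2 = 0.50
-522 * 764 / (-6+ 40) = -199404 / 17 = -11729.65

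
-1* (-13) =13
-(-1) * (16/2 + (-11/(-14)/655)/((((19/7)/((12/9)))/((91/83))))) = 24792442/3098805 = 8.00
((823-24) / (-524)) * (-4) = 799 / 131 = 6.10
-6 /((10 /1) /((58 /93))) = -58 /155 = -0.37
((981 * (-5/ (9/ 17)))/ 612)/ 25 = -109/ 180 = -0.61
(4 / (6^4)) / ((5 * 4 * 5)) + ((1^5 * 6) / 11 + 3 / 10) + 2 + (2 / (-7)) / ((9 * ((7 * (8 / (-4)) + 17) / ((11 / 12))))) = 2358239 / 831600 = 2.84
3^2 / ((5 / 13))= 117 / 5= 23.40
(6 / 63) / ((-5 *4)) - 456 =-95761 / 210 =-456.00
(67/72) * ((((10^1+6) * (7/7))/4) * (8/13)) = 268/117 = 2.29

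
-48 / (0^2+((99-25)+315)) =-48 / 389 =-0.12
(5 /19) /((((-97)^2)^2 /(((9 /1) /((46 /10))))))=225 /38687295797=0.00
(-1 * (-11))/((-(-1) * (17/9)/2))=198/17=11.65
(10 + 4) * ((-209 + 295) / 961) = 1.25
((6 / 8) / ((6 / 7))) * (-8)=-7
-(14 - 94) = 80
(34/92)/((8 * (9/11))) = 187/3312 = 0.06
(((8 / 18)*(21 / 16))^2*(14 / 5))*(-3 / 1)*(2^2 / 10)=-343 / 300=-1.14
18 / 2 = 9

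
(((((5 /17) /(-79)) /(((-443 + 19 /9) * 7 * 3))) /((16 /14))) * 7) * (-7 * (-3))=2205 /42632192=0.00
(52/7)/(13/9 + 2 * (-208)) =-36/2009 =-0.02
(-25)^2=625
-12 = -12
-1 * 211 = -211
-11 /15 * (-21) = 15.40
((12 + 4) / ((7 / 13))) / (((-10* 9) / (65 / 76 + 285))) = -112970 / 1197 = -94.38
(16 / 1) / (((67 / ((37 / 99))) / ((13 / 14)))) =3848 / 46431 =0.08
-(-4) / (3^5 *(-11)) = -4 / 2673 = -0.00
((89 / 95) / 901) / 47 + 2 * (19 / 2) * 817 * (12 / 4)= 187345457174 / 4022965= 46569.00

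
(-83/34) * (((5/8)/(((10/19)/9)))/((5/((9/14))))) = -127737/38080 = -3.35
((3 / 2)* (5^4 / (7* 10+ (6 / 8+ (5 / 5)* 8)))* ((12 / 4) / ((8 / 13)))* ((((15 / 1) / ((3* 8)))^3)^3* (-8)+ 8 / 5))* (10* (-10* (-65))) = 65726266896875 / 117440512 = 559655.83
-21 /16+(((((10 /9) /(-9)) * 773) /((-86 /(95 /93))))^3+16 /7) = 9248732757985150931 /3806512775381182608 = 2.43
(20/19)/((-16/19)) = -5/4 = -1.25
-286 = -286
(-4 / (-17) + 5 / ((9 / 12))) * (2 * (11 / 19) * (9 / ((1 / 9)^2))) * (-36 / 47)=-67744512 / 15181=-4462.45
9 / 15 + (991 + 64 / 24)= 14914 / 15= 994.27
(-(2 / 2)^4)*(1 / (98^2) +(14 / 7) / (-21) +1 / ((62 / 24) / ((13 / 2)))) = -2162365 / 893172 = -2.42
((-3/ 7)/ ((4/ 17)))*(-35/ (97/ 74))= 9435/ 194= 48.63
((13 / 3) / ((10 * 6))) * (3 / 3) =0.07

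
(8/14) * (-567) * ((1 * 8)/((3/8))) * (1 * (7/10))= -24192/5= -4838.40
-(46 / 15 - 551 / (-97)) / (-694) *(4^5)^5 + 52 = 7164664057219291844 / 504885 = 14190685120808.29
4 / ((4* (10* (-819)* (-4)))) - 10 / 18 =-18199 / 32760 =-0.56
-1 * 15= -15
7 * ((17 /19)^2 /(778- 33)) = 2023 /268945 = 0.01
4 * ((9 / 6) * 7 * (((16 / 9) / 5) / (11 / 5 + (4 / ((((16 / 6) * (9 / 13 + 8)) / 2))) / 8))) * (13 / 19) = 2632448 / 577923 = 4.56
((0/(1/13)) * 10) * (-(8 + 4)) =0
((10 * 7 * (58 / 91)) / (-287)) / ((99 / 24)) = -4640 / 123123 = -0.04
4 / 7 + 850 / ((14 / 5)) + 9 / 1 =2192 / 7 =313.14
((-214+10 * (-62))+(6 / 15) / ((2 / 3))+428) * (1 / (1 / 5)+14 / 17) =-200673 / 85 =-2360.86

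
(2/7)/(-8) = -0.04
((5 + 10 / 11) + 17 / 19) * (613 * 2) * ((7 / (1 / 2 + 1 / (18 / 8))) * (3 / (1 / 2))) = 1317989232 / 3553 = 370951.09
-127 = -127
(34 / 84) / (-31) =-17 / 1302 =-0.01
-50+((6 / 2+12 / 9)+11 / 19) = -2570 / 57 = -45.09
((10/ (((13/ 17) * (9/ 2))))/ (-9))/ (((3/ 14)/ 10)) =-47600/ 3159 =-15.07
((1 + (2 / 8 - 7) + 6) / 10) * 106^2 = 2809 / 10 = 280.90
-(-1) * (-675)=-675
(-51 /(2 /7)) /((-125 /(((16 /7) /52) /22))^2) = -102 /2236609375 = -0.00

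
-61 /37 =-1.65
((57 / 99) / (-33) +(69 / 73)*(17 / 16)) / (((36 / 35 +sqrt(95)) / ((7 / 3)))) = -307525225 / 12197913684 +10763382875*sqrt(95) / 439124892624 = 0.21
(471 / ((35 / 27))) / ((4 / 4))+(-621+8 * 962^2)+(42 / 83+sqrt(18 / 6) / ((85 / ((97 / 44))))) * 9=873 * sqrt(3) / 3740+21506583296 / 2905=7403299.30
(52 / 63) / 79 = 52 / 4977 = 0.01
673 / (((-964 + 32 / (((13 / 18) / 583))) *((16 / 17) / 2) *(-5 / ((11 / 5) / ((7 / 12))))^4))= 0.02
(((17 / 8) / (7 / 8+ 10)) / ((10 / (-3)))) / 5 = -17 / 1450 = -0.01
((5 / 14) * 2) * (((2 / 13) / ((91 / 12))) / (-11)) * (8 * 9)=-8640 / 91091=-0.09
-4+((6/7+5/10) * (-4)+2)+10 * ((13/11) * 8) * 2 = 13988/77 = 181.66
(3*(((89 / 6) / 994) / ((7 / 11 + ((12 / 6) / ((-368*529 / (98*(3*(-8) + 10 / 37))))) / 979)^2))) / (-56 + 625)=17287247686851219209 / 88983301097976729870825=0.00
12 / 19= 0.63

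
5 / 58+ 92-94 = -111 / 58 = -1.91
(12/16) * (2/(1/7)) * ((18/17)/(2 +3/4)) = 756/187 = 4.04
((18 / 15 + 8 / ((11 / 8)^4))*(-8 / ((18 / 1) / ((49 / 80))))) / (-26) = 6166307 / 171299700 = 0.04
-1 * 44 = -44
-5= -5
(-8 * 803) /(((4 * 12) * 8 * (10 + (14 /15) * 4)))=-4015 /3296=-1.22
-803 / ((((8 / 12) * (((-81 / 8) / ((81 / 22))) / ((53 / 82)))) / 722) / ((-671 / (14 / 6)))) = -16869451302 / 287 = -58778575.97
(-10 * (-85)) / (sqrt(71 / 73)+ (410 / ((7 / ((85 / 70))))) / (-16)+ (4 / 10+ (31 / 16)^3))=201712493595648000 / 694541701419457 - 855994531840000 * sqrt(5183) / 694541701419457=201.70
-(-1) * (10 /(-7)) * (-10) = 100 /7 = 14.29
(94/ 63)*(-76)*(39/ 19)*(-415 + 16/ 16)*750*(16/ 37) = 8094528000/ 259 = 31253003.86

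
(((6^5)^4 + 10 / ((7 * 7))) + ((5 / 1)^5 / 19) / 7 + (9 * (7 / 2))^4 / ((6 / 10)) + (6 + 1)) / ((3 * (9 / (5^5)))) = 170194175461318413415625 / 402192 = 423166486308326404.84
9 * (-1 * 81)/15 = -243/5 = -48.60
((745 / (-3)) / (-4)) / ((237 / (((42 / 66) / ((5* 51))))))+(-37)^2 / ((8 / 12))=3276327437 / 1595484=2053.50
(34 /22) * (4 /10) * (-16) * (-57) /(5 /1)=31008 /275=112.76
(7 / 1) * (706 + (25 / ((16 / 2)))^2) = 320663 / 64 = 5010.36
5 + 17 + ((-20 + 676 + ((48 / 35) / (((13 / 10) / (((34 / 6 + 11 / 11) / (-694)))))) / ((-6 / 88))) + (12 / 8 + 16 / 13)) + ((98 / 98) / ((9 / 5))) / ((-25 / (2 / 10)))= 9674994821 / 14209650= 680.87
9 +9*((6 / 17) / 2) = 180 / 17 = 10.59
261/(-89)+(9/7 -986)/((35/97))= -59571214/21805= -2732.00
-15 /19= -0.79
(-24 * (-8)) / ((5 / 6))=1152 / 5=230.40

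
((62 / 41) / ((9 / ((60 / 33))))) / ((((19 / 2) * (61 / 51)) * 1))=0.03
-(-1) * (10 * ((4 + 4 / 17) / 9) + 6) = 182 / 17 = 10.71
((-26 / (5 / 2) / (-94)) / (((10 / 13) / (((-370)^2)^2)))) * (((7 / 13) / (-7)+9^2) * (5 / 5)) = 10252410334400 / 47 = 218136390093.62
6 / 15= 0.40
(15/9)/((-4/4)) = -5/3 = -1.67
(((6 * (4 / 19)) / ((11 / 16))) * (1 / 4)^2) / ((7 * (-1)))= -24 / 1463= -0.02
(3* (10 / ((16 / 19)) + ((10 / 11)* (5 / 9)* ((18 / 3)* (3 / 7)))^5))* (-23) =-23262970149135 / 21654273256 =-1074.29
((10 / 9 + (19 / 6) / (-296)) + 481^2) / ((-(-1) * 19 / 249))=102313873493 / 33744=3032061.21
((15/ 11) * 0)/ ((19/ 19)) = 0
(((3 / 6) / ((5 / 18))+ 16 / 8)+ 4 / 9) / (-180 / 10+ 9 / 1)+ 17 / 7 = 5548 / 2835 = 1.96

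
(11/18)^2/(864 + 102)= 121/312984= 0.00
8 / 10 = 4 / 5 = 0.80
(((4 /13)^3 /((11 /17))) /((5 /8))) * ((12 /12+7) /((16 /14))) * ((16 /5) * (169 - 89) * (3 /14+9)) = 143720448 /120835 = 1189.39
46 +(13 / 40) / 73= 134333 / 2920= 46.00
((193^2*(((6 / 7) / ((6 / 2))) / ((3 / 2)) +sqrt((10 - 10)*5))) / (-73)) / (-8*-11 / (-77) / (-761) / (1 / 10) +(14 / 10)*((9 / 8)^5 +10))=-18577155031040 / 3161012028939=-5.88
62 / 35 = 1.77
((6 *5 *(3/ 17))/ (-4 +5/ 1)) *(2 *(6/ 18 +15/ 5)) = 600/ 17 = 35.29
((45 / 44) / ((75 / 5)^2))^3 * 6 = 3 / 5324000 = 0.00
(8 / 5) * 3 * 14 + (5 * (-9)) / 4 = 1119 / 20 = 55.95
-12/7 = -1.71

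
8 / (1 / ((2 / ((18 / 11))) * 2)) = 176 / 9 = 19.56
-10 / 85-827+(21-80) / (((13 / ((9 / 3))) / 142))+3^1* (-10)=-2790.50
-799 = -799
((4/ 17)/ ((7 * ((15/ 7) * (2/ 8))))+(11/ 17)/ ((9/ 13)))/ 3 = 763/ 2295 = 0.33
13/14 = 0.93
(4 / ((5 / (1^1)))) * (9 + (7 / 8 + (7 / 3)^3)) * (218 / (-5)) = -531593 / 675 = -787.55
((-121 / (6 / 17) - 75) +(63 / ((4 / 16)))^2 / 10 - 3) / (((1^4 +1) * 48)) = 177887 / 2880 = 61.77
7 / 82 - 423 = -34679 / 82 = -422.91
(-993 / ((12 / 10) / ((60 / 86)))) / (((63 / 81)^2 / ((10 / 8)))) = -10054125 / 8428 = -1192.94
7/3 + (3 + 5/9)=53/9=5.89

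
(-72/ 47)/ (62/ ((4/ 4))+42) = -0.01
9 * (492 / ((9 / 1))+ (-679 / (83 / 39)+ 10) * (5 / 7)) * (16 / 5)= -13895088 / 2905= -4783.16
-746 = -746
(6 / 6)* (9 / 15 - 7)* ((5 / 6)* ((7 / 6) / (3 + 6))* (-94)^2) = -494816 / 81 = -6108.84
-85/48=-1.77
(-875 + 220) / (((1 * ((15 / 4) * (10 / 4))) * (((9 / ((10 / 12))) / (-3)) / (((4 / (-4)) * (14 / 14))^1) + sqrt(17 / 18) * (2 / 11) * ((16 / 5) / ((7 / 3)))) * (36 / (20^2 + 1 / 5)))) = -518058233 / 2390365 + 53824232 * sqrt(34) / 21513285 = -202.14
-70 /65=-14 /13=-1.08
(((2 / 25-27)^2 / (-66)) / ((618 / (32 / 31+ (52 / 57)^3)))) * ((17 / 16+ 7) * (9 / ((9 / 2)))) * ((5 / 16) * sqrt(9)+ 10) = -43817939882003 / 7805440486800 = -5.61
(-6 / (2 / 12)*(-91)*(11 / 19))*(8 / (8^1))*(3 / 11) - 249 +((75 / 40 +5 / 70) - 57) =226855 / 1064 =213.21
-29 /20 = -1.45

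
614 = 614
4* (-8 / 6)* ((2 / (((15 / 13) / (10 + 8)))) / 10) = -416 / 25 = -16.64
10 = 10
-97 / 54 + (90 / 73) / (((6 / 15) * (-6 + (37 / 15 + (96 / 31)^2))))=-1.29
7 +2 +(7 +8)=24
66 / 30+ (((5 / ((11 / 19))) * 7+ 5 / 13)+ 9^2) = 102988 / 715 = 144.04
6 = 6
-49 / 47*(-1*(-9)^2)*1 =84.45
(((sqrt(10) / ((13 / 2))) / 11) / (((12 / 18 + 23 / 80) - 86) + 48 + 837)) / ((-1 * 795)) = -32 * sqrt(10) / 1455084631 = -0.00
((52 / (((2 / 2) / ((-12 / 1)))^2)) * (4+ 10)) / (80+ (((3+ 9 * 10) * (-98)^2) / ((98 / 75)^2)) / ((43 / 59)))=4507776 / 30867815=0.15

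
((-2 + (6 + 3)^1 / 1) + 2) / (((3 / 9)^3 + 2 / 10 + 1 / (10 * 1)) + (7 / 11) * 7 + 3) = 26730 / 23141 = 1.16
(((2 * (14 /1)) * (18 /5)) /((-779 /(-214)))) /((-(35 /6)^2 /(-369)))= 4992192 /16625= 300.28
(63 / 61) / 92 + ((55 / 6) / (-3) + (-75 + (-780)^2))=30725125337 / 50508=608321.96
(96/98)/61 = 48/2989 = 0.02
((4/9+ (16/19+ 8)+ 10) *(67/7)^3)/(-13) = -991916374/762489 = -1300.89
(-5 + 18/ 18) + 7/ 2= -0.50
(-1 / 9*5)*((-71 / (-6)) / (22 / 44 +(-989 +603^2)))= -355 / 19581507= -0.00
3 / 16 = 0.19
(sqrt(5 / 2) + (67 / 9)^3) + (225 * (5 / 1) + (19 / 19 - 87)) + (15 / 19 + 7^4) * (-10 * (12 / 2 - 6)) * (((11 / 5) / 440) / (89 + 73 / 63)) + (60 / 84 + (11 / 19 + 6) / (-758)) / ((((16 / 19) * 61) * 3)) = sqrt(10) / 2 + 5480039993069 / 3775240224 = 1453.15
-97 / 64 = -1.52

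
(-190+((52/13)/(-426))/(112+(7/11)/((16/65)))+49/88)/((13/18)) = -214834485351/819022204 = -262.31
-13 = -13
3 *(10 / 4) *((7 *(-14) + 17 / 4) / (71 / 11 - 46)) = 4125 / 232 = 17.78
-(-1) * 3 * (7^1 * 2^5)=672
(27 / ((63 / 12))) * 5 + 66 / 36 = 1157 / 42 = 27.55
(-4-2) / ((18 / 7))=-7 / 3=-2.33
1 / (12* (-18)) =-1 / 216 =-0.00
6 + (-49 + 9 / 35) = -1496 / 35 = -42.74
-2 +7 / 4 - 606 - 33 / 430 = -521441 / 860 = -606.33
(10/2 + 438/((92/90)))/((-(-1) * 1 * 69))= 9970/1587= 6.28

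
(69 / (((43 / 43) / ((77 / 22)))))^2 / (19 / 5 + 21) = 1166445 / 496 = 2351.70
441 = 441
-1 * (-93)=93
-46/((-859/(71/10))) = 1633/4295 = 0.38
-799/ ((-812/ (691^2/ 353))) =381507319/ 286636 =1330.98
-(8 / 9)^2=-64 / 81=-0.79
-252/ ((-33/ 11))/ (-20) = -21/ 5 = -4.20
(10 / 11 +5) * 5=325 / 11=29.55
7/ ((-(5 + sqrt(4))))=-1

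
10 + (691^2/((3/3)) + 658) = 478149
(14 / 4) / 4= 7 / 8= 0.88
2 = 2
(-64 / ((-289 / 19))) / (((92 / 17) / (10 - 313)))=-92112 / 391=-235.58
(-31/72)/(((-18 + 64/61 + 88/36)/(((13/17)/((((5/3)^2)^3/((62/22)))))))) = 555551217/186158500000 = 0.00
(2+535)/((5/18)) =9666/5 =1933.20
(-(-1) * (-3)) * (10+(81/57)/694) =-395661/13186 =-30.01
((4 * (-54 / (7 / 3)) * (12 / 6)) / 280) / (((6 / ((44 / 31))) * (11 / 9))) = -972 / 7595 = -0.13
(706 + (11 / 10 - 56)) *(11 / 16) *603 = 43187463 / 160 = 269921.64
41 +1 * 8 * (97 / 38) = 1167 / 19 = 61.42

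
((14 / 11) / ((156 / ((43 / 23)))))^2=0.00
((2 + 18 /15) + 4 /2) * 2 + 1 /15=157 /15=10.47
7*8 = 56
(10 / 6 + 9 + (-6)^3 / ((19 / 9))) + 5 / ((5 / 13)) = -4483 / 57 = -78.65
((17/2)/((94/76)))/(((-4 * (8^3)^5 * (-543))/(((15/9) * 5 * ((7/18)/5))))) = 11305/193955117777081597952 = 0.00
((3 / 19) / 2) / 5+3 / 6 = 49 / 95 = 0.52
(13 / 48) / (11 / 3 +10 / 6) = 13 / 256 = 0.05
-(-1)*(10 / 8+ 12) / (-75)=-53 / 300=-0.18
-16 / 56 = -2 / 7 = -0.29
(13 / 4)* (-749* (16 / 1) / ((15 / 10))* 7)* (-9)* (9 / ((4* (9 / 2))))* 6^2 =29444688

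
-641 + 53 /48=-30715 /48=-639.90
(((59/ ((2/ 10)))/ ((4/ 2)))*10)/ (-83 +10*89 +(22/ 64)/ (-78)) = 3681600/ 2014261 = 1.83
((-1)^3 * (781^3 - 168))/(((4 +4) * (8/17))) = -8098449341/64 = -126538270.95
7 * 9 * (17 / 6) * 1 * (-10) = -1785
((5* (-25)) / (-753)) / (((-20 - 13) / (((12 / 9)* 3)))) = -500 / 24849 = -0.02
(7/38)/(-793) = -7/30134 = -0.00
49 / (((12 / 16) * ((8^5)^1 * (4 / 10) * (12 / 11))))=2695 / 589824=0.00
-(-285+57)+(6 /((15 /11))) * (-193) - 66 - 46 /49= -688.14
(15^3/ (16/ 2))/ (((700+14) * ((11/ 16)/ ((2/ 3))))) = 750/ 1309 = 0.57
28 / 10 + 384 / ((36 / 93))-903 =459 / 5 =91.80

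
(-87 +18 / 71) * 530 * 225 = -734460750 / 71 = -10344517.61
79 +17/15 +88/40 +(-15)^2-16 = 874/3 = 291.33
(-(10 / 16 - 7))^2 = 2601 / 64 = 40.64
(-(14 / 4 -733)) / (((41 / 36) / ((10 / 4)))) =65655 / 41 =1601.34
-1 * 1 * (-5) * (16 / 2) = 40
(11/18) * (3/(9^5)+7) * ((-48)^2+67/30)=52429977787/5314410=9865.63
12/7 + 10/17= 274/119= 2.30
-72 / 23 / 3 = -24 / 23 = -1.04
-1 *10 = -10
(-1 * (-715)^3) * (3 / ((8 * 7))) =1096577625 / 56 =19581743.30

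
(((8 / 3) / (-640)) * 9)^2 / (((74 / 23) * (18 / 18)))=207 / 473600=0.00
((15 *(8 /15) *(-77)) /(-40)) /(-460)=-77 /2300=-0.03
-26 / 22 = -13 / 11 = -1.18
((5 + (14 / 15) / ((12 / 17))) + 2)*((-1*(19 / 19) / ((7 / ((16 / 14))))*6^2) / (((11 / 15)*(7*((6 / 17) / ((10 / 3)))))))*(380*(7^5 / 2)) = -287379951.52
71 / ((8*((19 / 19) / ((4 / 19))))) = 71 / 38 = 1.87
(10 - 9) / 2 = 1 / 2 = 0.50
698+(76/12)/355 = 743389/1065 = 698.02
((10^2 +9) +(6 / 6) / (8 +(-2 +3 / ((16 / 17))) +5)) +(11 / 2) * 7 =66997 / 454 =147.57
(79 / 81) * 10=790 / 81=9.75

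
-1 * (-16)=16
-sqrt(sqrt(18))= -2^(1/4) * sqrt(3)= -2.06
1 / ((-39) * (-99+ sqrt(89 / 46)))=sqrt(4094) / 17579523+ 1518 / 5859841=0.00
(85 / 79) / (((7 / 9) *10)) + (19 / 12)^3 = 3925219 / 955584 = 4.11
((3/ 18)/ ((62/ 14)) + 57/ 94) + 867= 3792472/ 4371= 867.64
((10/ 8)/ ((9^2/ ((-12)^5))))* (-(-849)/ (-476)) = 815040/ 119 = 6849.08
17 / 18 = 0.94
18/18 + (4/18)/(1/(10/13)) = 1.17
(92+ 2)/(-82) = -47/41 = -1.15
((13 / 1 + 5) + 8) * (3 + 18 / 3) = 234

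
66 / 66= 1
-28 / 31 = -0.90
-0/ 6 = 0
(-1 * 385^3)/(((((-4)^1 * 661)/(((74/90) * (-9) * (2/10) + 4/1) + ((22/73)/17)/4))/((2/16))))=6810.74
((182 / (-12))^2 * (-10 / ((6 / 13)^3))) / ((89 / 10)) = -454833925 / 173016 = -2628.85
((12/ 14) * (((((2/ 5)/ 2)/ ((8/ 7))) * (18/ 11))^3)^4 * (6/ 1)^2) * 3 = 45234893515255008322023/ 1606875328881152000000000000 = 0.00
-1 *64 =-64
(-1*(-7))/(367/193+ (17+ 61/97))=131047/365629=0.36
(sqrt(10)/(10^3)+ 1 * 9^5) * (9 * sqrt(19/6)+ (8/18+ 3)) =(62+ 27 * sqrt(114)) * (sqrt(10)+ 59049000)/18000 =1149097.25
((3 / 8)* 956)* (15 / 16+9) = 114003 / 32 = 3562.59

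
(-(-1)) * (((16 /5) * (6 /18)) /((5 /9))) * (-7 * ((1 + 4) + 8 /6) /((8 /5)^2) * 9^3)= -96957 /4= -24239.25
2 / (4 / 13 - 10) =-13 / 63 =-0.21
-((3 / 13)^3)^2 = -729 / 4826809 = -0.00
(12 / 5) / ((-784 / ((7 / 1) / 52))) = -3 / 7280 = -0.00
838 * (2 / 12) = 419 / 3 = 139.67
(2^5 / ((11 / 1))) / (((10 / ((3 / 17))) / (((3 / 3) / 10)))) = 24 / 4675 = 0.01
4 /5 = 0.80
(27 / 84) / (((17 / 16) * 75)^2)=64 / 1264375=0.00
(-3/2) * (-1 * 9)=27/2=13.50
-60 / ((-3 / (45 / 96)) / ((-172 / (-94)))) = 3225 / 188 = 17.15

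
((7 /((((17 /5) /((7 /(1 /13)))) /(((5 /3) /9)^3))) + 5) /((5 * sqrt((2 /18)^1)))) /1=414236 /111537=3.71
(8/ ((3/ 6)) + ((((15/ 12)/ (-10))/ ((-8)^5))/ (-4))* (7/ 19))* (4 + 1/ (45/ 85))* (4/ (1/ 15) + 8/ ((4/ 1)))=174578113457/ 29884416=5841.78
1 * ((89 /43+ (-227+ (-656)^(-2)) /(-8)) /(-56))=-4506908885 /8289992704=-0.54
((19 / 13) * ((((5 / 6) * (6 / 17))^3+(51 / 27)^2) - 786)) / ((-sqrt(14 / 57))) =227533094 * sqrt(798) / 2785671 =2307.36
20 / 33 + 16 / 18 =148 / 99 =1.49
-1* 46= -46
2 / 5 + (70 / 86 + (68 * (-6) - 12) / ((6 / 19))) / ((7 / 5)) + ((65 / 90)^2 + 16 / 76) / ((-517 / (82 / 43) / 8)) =-162349978597 / 171067545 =-949.04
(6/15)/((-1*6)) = -1/15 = -0.07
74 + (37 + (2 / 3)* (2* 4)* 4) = 397 / 3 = 132.33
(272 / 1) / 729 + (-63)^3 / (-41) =182295415 / 29889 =6099.08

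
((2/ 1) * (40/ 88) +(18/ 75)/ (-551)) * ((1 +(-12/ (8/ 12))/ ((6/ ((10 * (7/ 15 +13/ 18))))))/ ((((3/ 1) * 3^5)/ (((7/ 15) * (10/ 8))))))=-25058488/ 994155525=-0.03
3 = 3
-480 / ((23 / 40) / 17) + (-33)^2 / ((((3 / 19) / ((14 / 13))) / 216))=475456944 / 299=1590157.00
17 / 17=1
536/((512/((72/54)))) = 67/48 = 1.40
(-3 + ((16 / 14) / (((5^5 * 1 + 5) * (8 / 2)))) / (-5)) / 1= -164326 / 54775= -3.00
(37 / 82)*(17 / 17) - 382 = -31287 / 82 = -381.55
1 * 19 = 19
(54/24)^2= 81/16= 5.06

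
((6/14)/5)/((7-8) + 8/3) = 9/175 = 0.05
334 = 334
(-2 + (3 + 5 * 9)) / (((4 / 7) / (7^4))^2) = 6496930727 / 8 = 812116340.88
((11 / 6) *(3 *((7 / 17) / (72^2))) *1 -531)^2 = 8759436071075881 / 31066177536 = 281960.54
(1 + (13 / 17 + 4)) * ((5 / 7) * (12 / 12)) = 70 / 17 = 4.12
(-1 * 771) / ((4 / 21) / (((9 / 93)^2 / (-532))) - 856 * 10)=20817 / 523264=0.04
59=59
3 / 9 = 1 / 3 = 0.33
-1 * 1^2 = -1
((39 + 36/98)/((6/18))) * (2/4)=5787/98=59.05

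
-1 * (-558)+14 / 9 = 5036 / 9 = 559.56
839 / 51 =16.45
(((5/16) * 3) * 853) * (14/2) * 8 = 89565/2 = 44782.50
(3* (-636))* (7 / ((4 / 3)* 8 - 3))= -40068 / 23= -1742.09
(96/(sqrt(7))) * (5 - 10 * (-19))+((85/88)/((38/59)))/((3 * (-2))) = -5015/20064+18720 * sqrt(7)/7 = 7075.24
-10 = -10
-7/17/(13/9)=-63/221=-0.29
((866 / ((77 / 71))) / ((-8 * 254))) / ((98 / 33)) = -92229 / 696976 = -0.13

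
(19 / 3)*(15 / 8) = 95 / 8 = 11.88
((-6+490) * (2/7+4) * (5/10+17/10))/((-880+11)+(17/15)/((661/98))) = -316724760/60301283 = -5.25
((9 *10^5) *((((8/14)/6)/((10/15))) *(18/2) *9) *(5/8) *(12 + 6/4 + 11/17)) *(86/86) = 10957781250/119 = 92082195.38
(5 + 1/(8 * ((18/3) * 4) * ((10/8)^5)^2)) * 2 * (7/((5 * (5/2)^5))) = 65632340032/457763671875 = 0.14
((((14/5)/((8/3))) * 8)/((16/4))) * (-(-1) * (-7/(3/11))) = -539/10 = -53.90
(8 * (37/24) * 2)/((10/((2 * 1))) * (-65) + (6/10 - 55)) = -370/5691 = -0.07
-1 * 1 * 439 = -439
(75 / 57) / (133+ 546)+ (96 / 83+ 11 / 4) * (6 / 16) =50264191 / 34265056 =1.47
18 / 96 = 3 / 16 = 0.19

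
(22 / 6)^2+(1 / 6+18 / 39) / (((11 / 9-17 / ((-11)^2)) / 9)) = 5146735 / 275652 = 18.67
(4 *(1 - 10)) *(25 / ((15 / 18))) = -1080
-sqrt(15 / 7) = -sqrt(105) / 7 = -1.46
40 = 40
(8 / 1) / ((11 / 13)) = 104 / 11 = 9.45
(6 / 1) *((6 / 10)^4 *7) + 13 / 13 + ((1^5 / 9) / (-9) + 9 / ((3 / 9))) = 1692437 / 50625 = 33.43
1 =1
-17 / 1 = -17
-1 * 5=-5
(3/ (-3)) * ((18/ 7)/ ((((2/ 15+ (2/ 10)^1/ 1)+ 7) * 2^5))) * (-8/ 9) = 3/ 308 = 0.01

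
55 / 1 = 55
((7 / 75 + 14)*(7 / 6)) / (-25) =-7399 / 11250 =-0.66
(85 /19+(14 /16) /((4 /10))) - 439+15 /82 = -5386391 /12464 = -432.16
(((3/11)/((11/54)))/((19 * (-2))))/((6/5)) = -135/4598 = -0.03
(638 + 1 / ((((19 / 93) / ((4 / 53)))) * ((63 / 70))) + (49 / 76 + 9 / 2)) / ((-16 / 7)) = -281.56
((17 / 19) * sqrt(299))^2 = 86411 / 361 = 239.37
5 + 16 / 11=71 / 11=6.45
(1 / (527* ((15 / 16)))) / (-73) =-16 / 577065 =-0.00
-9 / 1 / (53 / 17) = -153 / 53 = -2.89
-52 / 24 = -2.17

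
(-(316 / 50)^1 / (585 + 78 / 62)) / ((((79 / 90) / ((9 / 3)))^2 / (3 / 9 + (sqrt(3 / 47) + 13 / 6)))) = -75330 / 239291 - 30132 * sqrt(141) / 11246677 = -0.35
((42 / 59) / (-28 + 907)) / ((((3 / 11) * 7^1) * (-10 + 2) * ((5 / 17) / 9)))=-561 / 345740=-0.00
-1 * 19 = -19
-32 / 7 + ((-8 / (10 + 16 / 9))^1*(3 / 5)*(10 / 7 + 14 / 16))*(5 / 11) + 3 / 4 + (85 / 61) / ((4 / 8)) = -1455087 / 995764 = -1.46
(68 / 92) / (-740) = -17 / 17020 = -0.00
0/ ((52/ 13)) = 0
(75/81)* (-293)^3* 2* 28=-35215259800/27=-1304268881.48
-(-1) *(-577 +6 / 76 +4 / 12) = -65731 / 114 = -576.59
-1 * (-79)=79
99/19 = 5.21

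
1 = 1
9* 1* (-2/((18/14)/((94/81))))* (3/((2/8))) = -5264/27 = -194.96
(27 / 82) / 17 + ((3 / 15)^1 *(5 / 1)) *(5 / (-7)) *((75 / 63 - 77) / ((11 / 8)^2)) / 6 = 356520427 / 74385234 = 4.79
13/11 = 1.18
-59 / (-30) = 59 / 30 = 1.97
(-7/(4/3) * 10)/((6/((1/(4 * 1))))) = -35/16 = -2.19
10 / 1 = 10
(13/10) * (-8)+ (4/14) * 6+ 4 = -164/35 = -4.69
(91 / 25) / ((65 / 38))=266 / 125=2.13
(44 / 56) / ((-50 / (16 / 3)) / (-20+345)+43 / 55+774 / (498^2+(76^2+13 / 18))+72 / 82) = 841735548940 / 1750579581511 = 0.48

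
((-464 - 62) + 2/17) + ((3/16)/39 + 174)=-1244239/3536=-351.88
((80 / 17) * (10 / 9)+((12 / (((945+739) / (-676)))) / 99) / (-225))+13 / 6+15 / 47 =38537136323 / 4995228150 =7.71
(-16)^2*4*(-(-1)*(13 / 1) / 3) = 13312 / 3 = 4437.33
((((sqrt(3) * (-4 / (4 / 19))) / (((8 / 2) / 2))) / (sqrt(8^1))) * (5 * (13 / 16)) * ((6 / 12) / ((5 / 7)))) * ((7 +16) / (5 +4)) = -39767 * sqrt(6) / 2304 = -42.28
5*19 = 95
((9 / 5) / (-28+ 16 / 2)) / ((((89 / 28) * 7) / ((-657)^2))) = -3884841 / 2225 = -1746.00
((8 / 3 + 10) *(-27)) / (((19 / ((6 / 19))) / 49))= -5292 / 19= -278.53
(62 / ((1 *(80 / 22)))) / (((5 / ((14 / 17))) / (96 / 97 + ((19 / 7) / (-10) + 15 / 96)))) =32397387 / 13192000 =2.46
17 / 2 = 8.50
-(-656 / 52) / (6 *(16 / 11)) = 1.45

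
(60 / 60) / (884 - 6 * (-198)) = 1 / 2072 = 0.00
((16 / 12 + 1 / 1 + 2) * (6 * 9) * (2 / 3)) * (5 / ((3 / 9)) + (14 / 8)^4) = 243399 / 64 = 3803.11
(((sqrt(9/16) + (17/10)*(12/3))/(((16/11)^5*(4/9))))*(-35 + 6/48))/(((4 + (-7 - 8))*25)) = 5551296201/16777216000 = 0.33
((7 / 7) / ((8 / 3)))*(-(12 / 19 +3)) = -207 / 152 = -1.36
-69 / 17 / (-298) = 69 / 5066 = 0.01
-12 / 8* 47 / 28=-141 / 56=-2.52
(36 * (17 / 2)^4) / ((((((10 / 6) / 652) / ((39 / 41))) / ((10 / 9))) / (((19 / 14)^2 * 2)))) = 575011265751 / 2009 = 286217653.44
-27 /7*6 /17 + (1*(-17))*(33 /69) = -25979 /2737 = -9.49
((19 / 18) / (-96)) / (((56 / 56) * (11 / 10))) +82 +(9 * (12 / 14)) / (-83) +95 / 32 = 58576759 / 690228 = 84.87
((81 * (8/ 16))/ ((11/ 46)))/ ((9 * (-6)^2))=23/ 44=0.52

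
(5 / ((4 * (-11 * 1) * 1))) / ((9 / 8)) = -10 / 99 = -0.10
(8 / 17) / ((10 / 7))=28 / 85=0.33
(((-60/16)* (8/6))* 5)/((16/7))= -175/16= -10.94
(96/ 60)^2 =2.56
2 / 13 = 0.15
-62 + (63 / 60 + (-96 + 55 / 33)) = -9317 / 60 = -155.28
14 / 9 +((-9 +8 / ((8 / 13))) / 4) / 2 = 37 / 18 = 2.06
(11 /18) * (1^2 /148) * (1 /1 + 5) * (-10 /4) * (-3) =55 /296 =0.19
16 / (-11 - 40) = -16 / 51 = -0.31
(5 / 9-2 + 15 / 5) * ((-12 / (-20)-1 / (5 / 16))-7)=-224 / 15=-14.93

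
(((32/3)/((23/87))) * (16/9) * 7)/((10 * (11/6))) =103936/3795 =27.39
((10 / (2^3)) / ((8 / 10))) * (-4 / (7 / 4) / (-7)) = 25 / 49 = 0.51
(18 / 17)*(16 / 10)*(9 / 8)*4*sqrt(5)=648*sqrt(5) / 85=17.05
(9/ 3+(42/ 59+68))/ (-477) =-0.15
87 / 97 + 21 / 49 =1.33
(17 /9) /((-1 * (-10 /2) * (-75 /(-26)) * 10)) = 221 /16875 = 0.01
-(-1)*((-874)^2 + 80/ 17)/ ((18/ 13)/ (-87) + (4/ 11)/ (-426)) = -2867662978323/ 62951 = -45553890.78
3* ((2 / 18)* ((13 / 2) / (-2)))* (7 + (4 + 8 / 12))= -455 / 36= -12.64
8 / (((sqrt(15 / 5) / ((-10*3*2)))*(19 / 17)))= -2720*sqrt(3) / 19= -247.96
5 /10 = 1 /2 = 0.50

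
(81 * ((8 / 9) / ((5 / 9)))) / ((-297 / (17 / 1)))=-408 / 55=-7.42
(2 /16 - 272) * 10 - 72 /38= -206769 /76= -2720.64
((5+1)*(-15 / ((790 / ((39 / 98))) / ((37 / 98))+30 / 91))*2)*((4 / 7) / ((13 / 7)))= -55944 / 5311345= -0.01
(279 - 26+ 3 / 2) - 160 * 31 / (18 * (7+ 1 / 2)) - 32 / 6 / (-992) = 182269 / 837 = 217.76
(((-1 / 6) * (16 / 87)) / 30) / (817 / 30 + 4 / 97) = -776 / 20715309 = -0.00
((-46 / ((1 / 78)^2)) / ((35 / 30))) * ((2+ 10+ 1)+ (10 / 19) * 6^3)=-4041795888 / 133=-30389442.77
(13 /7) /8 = 13 /56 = 0.23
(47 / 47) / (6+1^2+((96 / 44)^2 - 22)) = -121 / 1239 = -0.10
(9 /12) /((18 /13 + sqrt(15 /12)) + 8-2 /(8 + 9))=1357824 /16533011-146523 * sqrt(5) /33066022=0.07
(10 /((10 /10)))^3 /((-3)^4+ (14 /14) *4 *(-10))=1000 /41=24.39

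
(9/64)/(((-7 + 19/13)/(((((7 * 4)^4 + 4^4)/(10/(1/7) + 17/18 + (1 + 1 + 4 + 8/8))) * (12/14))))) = -1686204/9821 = -171.69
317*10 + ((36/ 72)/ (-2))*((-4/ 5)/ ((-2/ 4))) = 15848/ 5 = 3169.60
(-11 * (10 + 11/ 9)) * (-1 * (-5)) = -5555/ 9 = -617.22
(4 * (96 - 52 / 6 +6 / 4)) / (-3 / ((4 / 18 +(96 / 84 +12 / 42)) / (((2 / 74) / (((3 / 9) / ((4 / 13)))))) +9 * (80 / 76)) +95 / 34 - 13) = -1230637837 / 35483730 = -34.68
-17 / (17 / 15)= -15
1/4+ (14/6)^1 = 31/12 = 2.58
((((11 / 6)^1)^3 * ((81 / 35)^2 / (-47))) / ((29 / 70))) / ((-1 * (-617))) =-323433 / 117735940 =-0.00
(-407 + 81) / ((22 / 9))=-133.36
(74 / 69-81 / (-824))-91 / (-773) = 56628641 / 43949688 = 1.29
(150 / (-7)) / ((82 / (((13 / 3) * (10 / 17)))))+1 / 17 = -2963 / 4879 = -0.61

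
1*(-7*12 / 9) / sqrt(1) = -28 / 3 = -9.33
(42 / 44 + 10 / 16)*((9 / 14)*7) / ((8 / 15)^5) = 949978125 / 5767168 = 164.72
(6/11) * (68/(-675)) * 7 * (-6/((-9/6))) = -3808/2475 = -1.54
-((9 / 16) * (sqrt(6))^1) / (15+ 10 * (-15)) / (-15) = -sqrt(6) / 3600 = -0.00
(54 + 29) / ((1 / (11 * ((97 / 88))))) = 8051 / 8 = 1006.38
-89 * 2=-178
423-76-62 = 285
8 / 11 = 0.73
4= 4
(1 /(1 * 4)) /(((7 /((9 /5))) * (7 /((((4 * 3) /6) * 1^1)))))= 9 /490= 0.02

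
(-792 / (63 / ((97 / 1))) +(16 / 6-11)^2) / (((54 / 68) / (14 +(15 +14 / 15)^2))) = -148463505086 / 382725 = -387911.70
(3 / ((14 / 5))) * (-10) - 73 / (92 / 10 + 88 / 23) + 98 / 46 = -488833 / 34454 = -14.19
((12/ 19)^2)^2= 20736/ 130321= 0.16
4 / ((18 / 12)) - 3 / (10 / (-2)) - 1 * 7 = -56 / 15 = -3.73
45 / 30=3 / 2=1.50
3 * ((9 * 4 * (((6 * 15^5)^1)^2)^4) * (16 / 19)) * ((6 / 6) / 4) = 80231352265013671156419329345226287841796875000000000000 / 19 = 4222702750790193218758912000000000000000000000000000000.00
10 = 10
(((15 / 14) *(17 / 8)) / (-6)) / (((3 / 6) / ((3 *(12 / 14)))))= -1.95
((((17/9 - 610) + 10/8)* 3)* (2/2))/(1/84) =-152929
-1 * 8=-8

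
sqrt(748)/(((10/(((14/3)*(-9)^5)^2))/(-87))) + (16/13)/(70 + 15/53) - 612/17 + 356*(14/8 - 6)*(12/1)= -6606294178428*sqrt(187)/5 - 880946752/48425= -18067942854443.40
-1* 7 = -7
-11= -11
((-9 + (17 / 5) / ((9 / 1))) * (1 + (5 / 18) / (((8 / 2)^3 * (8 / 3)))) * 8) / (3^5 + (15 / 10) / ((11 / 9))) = -3283159 / 11605680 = -0.28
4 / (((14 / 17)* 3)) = 34 / 21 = 1.62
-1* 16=-16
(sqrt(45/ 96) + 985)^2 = (sqrt(30) + 7880)^2/ 64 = 971574.24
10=10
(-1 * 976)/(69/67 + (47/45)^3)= -2979423000/6621883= -449.94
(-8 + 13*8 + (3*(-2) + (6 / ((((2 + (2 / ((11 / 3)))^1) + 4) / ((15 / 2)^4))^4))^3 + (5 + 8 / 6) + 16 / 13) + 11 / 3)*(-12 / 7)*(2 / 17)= -3315972456324388888524330287310713625251314367865900247543821 / 467552060735957833317613568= -7092199425032645918020080000000000.00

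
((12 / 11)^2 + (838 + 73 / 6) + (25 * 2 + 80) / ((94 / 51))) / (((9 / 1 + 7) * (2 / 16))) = 31456685 / 68244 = 460.94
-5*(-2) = 10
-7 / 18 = -0.39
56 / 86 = 28 / 43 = 0.65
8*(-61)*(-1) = 488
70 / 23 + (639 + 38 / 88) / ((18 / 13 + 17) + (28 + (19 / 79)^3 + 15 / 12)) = 16.46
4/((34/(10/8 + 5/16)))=25/136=0.18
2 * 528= 1056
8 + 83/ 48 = 467/ 48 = 9.73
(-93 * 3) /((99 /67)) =-2077 /11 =-188.82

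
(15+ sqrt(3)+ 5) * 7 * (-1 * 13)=-1820 - 91 * sqrt(3)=-1977.62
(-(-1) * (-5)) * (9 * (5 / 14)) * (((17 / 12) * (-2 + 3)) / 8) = -2.85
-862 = -862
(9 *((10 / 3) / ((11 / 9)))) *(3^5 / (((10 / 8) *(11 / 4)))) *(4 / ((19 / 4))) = 3359232 / 2299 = 1461.17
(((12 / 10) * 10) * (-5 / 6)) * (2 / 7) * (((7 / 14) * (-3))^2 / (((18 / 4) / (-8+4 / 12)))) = 10.95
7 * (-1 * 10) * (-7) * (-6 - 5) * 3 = -16170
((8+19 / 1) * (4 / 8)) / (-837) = -1 / 62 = -0.02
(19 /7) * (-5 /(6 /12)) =-190 /7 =-27.14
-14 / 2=-7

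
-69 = -69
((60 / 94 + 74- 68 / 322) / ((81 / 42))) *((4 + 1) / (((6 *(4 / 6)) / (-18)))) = -938650 / 1081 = -868.32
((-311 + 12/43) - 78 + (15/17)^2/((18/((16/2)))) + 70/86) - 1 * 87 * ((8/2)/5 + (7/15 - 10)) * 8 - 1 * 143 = 344714979/62135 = 5547.84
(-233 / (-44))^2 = 54289 / 1936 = 28.04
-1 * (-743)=743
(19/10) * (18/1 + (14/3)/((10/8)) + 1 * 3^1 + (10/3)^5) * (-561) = -1883271203/4050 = -465005.24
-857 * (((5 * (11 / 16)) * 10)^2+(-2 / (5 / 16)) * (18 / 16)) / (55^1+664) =-322078597 / 230080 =-1399.85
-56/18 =-28/9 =-3.11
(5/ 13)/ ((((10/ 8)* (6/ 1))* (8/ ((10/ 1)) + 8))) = 5/ 858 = 0.01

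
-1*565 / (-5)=113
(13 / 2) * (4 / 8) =13 / 4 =3.25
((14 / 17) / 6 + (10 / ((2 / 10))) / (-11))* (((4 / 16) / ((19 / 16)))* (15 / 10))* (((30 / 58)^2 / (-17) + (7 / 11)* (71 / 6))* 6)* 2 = -70141788028 / 558769651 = -125.53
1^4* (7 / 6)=1.17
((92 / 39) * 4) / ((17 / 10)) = 3680 / 663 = 5.55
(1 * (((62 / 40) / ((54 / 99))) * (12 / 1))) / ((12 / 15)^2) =1705 / 32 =53.28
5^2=25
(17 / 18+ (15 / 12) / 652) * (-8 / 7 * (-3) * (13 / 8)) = 288769 / 54768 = 5.27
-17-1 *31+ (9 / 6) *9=-69 / 2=-34.50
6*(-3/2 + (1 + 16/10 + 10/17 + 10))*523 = 3117603/85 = 36677.68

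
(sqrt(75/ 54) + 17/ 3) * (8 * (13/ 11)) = 260 * sqrt(2)/ 33 + 1768/ 33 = 64.72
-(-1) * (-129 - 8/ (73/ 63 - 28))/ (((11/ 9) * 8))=-178065/ 13528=-13.16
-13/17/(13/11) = -11/17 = -0.65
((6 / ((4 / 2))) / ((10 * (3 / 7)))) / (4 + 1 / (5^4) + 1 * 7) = 875 / 13752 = 0.06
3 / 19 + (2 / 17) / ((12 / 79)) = 1807 / 1938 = 0.93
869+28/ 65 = 56513/ 65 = 869.43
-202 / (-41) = 202 / 41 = 4.93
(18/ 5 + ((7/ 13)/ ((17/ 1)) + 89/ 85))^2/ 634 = 534578/ 15482597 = 0.03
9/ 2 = 4.50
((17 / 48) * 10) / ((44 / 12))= 85 / 88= 0.97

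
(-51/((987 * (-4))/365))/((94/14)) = 6205/8836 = 0.70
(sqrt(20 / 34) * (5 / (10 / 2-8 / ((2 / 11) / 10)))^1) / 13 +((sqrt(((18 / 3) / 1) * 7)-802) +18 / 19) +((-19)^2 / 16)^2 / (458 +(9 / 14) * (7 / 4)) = -1786421821 / 2233184-sqrt(170) / 19227 +sqrt(42) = -793.46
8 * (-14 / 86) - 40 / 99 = -7264 / 4257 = -1.71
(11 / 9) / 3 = 11 / 27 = 0.41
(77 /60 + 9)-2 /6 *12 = 6.28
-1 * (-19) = 19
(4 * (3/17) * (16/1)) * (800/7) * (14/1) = 307200/17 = 18070.59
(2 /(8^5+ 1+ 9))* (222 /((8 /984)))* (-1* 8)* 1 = -24272 /1821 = -13.33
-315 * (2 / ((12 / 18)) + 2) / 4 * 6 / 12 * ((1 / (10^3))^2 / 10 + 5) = -984.38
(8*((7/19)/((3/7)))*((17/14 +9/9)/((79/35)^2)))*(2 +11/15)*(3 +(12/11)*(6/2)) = 200538380/3913107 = 51.25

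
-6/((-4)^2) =-3/8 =-0.38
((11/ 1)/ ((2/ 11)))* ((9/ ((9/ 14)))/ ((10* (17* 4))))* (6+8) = 5929/ 340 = 17.44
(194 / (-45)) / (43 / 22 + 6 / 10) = -4268 / 2529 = -1.69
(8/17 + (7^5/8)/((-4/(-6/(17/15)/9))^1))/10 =84163/2720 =30.94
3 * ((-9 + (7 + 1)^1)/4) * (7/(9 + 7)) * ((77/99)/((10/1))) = -0.03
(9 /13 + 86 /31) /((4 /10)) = 6985 /806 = 8.67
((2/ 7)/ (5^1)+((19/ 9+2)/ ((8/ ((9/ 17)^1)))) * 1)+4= 20607/ 4760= 4.33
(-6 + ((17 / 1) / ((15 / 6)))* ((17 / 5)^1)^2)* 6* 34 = 1851504 / 125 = 14812.03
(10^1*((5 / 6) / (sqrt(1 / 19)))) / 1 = 25*sqrt(19) / 3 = 36.32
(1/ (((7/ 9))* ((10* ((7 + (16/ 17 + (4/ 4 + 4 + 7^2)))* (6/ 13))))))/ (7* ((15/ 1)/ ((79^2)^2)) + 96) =662151377/ 14134205790180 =0.00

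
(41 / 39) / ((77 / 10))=410 / 3003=0.14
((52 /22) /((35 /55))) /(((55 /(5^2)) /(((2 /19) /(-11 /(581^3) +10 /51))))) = 371512885380 /409896829441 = 0.91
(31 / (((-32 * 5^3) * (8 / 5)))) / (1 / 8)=-31 / 800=-0.04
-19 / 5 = -3.80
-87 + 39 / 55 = -4746 / 55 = -86.29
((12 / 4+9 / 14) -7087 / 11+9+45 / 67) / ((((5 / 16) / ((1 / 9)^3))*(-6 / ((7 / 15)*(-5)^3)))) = -130204540 / 4835457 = -26.93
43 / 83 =0.52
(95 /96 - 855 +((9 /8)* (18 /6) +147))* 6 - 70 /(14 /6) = -68029 /16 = -4251.81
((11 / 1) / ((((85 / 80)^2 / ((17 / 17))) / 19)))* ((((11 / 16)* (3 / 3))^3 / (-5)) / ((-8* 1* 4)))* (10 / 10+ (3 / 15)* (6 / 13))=0.41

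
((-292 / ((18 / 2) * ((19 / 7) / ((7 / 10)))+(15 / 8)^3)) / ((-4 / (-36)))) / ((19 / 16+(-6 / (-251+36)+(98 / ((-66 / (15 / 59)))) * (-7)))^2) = -4.26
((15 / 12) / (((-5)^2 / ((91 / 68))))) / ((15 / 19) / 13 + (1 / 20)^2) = 112385 / 106199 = 1.06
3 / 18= 1 / 6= 0.17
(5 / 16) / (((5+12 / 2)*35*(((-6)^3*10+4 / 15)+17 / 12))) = -15 / 39885692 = -0.00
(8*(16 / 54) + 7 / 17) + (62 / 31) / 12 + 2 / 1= 4543 / 918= 4.95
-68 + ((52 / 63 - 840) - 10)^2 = 2861766112 / 3969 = 721029.51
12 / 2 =6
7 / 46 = 0.15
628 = 628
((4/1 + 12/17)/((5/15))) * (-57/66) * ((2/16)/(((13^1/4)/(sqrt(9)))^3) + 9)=-45574920/410839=-110.93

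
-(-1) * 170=170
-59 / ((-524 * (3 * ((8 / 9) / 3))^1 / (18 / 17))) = 4779 / 35632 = 0.13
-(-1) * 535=535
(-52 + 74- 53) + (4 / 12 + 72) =124 / 3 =41.33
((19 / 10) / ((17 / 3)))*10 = 57 / 17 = 3.35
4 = 4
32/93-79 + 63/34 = -242851/3162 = -76.80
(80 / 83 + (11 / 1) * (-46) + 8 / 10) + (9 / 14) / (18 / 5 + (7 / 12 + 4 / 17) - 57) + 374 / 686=-3845466218387 / 7634389385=-503.70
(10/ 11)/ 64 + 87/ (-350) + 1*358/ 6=10983089/ 184800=59.43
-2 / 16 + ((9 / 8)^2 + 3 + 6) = 649 / 64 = 10.14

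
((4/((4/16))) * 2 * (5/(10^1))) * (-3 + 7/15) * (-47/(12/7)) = 50008/45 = 1111.29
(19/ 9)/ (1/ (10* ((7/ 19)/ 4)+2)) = 37/ 6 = 6.17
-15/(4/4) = -15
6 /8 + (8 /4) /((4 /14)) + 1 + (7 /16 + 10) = 307 /16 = 19.19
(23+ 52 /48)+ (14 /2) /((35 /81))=2417 /60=40.28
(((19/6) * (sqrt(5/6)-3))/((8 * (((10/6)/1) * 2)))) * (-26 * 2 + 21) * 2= 15.37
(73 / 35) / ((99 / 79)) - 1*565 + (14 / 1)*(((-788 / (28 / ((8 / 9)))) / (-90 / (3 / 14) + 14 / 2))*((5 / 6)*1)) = -49294738 / 87615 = -562.63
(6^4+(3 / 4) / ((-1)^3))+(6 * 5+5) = 5321 / 4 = 1330.25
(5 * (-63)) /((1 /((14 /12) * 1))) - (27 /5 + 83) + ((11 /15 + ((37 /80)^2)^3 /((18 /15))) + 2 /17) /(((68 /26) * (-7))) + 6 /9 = -193154403360725463 /424253849600000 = -455.28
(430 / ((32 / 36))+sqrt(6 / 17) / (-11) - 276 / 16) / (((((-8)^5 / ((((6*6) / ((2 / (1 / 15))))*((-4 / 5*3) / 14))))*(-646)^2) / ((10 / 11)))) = 8397 / 1316181278720 - 9*sqrt(102) / 123062949560320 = 0.00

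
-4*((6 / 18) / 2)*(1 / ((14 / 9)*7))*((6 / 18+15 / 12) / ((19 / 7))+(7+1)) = -103 / 196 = -0.53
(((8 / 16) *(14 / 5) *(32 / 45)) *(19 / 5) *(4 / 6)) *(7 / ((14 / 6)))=8512 / 1125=7.57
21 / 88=0.24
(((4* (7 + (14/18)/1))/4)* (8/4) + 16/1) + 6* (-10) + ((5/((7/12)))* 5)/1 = 908/63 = 14.41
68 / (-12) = -17 / 3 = -5.67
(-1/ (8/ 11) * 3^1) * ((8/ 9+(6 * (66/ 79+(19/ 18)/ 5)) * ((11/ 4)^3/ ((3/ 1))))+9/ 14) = -263146829/ 1415680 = -185.88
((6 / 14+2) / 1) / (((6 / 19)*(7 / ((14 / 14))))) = 1.10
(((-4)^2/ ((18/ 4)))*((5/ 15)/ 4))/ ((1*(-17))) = -8/ 459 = -0.02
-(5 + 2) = -7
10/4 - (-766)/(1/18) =27581/2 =13790.50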